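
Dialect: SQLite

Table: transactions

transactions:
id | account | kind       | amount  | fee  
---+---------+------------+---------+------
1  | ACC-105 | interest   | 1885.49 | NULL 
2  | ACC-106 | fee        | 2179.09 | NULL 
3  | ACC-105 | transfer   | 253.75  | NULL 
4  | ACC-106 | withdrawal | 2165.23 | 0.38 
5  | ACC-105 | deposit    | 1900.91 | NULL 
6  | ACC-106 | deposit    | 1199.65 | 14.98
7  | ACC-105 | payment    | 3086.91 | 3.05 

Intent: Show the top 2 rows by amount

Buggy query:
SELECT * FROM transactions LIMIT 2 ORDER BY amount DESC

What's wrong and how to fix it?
Bug: LIMIT must come after ORDER BY

Fix: Sort with ORDER BY, then apply LIMIT

Corrected query:
SELECT * FROM transactions ORDER BY amount DESC LIMIT 2

Result:
id | account | kind    | amount  | fee 
---+---------+---------+---------+-----
7  | ACC-105 | payment | 3086.91 | 3.05
2  | ACC-106 | fee     | 2179.09 | NULL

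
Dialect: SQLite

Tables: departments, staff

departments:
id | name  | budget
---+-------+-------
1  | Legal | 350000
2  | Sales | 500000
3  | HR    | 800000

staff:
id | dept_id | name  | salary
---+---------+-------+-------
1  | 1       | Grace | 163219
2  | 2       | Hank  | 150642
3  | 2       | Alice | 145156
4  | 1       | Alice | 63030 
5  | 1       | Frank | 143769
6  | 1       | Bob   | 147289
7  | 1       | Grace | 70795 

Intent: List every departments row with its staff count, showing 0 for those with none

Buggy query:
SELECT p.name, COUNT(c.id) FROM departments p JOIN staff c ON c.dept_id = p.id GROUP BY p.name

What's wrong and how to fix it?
Bug: An inner join excludes parents with zero children

Fix: Switch to LEFT JOIN to retain unmatched parent rows

Corrected query:
SELECT p.name, COUNT(c.id) FROM departments p LEFT JOIN staff c ON c.dept_id = p.id GROUP BY p.name

Result:
name  | COUNT(c.id)
------+------------
HR    | 0          
Legal | 5          
Sales | 2          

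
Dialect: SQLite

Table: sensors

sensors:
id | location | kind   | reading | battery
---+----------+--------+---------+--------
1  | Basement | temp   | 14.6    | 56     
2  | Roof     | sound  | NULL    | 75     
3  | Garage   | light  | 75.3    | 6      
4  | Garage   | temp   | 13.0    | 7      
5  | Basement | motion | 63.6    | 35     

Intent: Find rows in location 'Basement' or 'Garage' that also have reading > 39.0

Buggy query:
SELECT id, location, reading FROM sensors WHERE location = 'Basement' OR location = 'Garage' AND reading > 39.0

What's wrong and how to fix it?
Bug: AND binds tighter than OR, so this parses as location = 'Basement' OR (location = 'Garage' AND reading > 39.0)

Fix: Group the OR with parentheses (or use IN), then AND the threshold

Corrected query:
SELECT id, location, reading FROM sensors WHERE (location = 'Basement' OR location = 'Garage') AND reading > 39.0

Result:
id | location | reading
---+----------+--------
3  | Garage   | 75.3   
5  | Basement | 63.6   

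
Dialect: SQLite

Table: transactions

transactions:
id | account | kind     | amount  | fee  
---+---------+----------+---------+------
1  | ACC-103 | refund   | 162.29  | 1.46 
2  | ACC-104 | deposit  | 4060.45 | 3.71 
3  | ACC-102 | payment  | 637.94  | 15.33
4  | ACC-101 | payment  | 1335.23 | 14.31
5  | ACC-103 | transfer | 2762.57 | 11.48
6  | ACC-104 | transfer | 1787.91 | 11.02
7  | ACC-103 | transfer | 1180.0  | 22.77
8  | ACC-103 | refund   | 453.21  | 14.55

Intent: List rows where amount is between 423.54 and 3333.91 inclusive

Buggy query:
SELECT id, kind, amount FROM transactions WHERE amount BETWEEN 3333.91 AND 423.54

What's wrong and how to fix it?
Bug: The bounds are reversed; BETWEEN a AND b requires a <= b to match anything

Fix: Swap the bounds so the smaller value comes first

Corrected query:
SELECT id, kind, amount FROM transactions WHERE amount BETWEEN 423.54 AND 3333.91

Result:
id | kind     | amount 
---+----------+--------
3  | payment  | 637.94 
4  | payment  | 1335.23
5  | transfer | 2762.57
6  | transfer | 1787.91
7  | transfer | 1180   
8  | refund   | 453.21 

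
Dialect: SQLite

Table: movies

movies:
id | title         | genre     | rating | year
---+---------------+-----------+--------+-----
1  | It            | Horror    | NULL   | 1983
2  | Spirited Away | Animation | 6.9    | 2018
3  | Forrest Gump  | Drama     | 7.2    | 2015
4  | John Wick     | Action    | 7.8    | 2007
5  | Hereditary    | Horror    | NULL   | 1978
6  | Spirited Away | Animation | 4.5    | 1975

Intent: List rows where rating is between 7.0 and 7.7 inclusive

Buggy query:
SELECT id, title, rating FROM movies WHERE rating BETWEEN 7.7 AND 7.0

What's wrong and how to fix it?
Bug: BETWEEN expects the lower bound first; with 7.7 AND 7.0 the range is empty

Fix: Swap the bounds so the smaller value comes first

Corrected query:
SELECT id, title, rating FROM movies WHERE rating BETWEEN 7.0 AND 7.7

Result:
id | title        | rating
---+--------------+-------
3  | Forrest Gump | 7.2   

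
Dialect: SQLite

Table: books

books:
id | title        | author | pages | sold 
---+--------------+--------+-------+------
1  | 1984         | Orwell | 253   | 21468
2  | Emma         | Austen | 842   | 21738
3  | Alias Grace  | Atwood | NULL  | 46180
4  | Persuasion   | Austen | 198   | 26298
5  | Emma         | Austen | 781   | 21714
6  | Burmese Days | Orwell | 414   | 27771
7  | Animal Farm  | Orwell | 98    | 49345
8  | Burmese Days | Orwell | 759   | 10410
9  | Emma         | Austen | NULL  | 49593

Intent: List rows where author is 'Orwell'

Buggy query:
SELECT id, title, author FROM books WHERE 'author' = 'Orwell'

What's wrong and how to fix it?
Bug: 'author' in single quotes is a string literal, not the column; the comparison is literal-vs-literal and never true

Fix: Remove the quotes around the column name (or use double quotes for an identifier)

Corrected query:
SELECT id, title, author FROM books WHERE author = 'Orwell'

Result:
id | title        | author
---+--------------+-------
1  | 1984         | Orwell
6  | Burmese Days | Orwell
7  | Animal Farm  | Orwell
8  | Burmese Days | Orwell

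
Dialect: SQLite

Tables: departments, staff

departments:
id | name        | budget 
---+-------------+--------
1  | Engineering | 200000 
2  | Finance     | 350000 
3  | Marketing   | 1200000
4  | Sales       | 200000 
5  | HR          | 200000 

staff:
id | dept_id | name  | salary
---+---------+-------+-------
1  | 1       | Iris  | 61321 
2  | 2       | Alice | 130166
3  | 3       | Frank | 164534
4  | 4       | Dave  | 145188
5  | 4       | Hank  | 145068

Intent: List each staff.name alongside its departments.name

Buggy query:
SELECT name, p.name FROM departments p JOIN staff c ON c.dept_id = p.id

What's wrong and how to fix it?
Bug: 'name' exists in both joined tables, so the database can't tell which one is meant

Fix: Qualify the column with its table alias (c.name)

Corrected query:
SELECT c.name, p.name FROM departments p JOIN staff c ON c.dept_id = p.id

Result:
name  | name       
------+------------
Iris  | Engineering
Alice | Finance    
Frank | Marketing  
Dave  | Sales      
Hank  | Sales      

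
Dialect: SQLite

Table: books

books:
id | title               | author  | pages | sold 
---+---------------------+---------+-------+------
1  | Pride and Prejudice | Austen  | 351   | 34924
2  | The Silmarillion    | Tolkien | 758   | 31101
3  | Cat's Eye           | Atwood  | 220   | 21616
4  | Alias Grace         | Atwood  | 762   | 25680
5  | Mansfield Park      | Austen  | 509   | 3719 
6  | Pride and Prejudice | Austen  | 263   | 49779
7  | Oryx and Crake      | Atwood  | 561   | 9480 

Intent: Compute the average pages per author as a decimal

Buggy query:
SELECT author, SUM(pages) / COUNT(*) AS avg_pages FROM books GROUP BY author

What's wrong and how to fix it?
Bug: Both operands are integers, so '/' performs integer division and truncates

Fix: Multiply by 1.0 (or CAST to REAL) to force floating-point division

Corrected query:
SELECT author, SUM(pages) * 1.0 / COUNT(*) AS avg_pages FROM books GROUP BY author

Result:
author  | avg_pages 
--------+-----------
Atwood  | 514.333333
Austen  | 374.333333
Tolkien | 758       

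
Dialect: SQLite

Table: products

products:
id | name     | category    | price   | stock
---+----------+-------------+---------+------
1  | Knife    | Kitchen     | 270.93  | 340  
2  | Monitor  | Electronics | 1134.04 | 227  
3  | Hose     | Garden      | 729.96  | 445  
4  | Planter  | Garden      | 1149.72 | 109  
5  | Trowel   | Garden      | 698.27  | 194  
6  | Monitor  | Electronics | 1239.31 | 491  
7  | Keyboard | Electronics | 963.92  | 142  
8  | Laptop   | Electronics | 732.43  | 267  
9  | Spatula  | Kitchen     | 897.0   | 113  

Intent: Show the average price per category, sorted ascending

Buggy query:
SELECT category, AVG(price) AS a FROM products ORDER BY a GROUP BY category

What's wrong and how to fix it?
Bug: ORDER BY appears before GROUP BY; SQL clause order requires GROUP BY first

Fix: Reorder: SELECT … FROM … GROUP BY … ORDER BY …

Corrected query:
SELECT category, AVG(price) AS a FROM products GROUP BY category ORDER BY a

Result:
category    | a         
------------+-----------
Kitchen     | 583.965   
Garden      | 859.316667
Electronics | 1017.425  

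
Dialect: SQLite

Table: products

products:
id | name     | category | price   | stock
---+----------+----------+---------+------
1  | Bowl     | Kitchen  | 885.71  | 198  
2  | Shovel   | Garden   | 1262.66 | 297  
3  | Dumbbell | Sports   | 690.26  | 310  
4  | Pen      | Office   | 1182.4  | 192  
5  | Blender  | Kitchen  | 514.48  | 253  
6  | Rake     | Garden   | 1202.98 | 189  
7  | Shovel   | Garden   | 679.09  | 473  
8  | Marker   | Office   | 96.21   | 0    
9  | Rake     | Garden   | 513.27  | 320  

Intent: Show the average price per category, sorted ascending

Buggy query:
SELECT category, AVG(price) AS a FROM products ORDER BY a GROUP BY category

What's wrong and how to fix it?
Bug: ORDER BY appears before GROUP BY; SQL clause order requires GROUP BY first

Fix: Reorder: SELECT … FROM … GROUP BY … ORDER BY …

Corrected query:
SELECT category, AVG(price) AS a FROM products GROUP BY category ORDER BY a

Result:
category | a      
---------+--------
Office   | 639.305
Sports   | 690.26 
Kitchen  | 700.095
Garden   | 914.5  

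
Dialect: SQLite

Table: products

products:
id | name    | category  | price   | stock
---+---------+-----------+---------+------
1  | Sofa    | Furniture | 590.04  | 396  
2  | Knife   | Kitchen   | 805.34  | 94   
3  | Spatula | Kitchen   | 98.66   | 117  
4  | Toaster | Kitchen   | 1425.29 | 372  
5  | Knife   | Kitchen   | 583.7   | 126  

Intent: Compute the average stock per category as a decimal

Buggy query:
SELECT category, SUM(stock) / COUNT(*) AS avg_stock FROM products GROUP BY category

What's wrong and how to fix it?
Bug: SUM(stock) and COUNT(*) are both integers; the division truncates the fractional part

Fix: Cast one side to REAL so the division keeps the fractional part

Corrected query:
SELECT category, SUM(stock) * 1.0 / COUNT(*) AS avg_stock FROM products GROUP BY category

Result:
category  | avg_stock
----------+----------
Furniture | 396      
Kitchen   | 177.25   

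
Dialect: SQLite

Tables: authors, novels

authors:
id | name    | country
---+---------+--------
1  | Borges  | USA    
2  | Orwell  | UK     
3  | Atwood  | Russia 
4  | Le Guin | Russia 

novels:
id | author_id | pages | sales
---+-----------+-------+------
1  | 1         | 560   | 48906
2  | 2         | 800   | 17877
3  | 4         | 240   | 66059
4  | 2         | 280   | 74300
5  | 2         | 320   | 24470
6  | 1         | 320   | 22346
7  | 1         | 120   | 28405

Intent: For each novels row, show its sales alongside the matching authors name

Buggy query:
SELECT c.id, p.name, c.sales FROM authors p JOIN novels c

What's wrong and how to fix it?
Bug: Missing join condition: each novels row is matched to all authors rows instead of just its own

Fix: Add ON c.author_id = p.id to the JOIN

Corrected query:
SELECT c.id, p.name, c.sales FROM authors p JOIN novels c ON c.author_id = p.id

Result:
id | name    | sales
---+---------+------
1  | Borges  | 48906
2  | Orwell  | 17877
3  | Le Guin | 66059
4  | Orwell  | 74300
5  | Orwell  | 24470
6  | Borges  | 22346
7  | Borges  | 28405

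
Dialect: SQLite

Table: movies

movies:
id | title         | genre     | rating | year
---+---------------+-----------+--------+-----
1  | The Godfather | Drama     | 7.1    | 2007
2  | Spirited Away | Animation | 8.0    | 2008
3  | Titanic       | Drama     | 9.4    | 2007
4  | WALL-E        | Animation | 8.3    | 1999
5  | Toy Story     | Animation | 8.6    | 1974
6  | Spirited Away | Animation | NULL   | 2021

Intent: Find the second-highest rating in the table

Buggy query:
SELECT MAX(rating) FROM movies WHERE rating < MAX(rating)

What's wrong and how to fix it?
Bug: MAX(rating) on the right of the comparison is an aggregate-in-WHERE error

Fix: Put the inner MAX in a scalar subquery

Corrected query:
SELECT MAX(rating) FROM movies WHERE rating < (SELECT MAX(rating) FROM movies)

Result:
MAX(rating)
-----------
8.6        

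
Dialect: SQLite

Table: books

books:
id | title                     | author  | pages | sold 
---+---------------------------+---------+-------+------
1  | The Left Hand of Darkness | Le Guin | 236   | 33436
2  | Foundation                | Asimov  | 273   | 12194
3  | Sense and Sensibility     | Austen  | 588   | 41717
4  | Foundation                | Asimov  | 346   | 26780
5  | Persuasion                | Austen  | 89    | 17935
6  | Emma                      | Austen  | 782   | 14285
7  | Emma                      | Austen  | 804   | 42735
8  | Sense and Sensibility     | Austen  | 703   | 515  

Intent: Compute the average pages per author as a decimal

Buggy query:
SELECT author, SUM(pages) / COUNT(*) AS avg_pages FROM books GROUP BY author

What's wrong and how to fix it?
Bug: SUM(pages) and COUNT(*) are both integers; the division truncates the fractional part

Fix: Multiply by 1.0 (or CAST to REAL) to force floating-point division

Corrected query:
SELECT author, SUM(pages) * 1.0 / COUNT(*) AS avg_pages FROM books GROUP BY author

Result:
author  | avg_pages
--------+----------
Asimov  | 309.5    
Austen  | 593.2    
Le Guin | 236      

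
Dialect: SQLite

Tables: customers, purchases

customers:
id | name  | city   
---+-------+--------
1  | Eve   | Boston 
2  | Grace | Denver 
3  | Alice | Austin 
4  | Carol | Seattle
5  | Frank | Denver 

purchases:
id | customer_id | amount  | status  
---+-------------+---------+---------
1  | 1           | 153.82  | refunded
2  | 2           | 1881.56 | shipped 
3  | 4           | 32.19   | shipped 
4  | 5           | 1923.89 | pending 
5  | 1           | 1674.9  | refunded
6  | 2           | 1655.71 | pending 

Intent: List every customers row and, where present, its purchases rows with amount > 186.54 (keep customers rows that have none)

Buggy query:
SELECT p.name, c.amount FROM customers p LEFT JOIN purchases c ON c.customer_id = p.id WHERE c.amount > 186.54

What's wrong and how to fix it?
Bug: A WHERE condition on the right-hand table after LEFT JOIN drops unmatched parents

Fix: Move the right-table condition into the ON clause so unmatched parents are kept

Corrected query:
SELECT p.name, c.amount FROM customers p LEFT JOIN purchases c ON c.customer_id = p.id AND c.amount > 186.54

Result:
name  | amount 
------+--------
Eve   | 1674.9 
Grace | 1655.71
Grace | 1881.56
Alice | NULL   
Carol | NULL   
Frank | 1923.89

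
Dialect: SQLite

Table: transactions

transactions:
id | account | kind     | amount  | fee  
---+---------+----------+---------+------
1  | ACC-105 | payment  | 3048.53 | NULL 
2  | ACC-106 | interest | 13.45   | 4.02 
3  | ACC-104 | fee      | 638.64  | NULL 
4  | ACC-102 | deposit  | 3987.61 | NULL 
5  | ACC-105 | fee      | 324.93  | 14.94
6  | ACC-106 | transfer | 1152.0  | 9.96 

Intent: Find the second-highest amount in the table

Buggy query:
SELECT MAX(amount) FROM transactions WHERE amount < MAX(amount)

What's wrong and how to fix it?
Bug: MAX(amount) on the right of the comparison is an aggregate-in-WHERE error

Fix: Compute the overall MAX in a subquery, then take MAX of rows below it

Corrected query:
SELECT MAX(amount) FROM transactions WHERE amount < (SELECT MAX(amount) FROM transactions)

Result:
MAX(amount)
-----------
3048.53    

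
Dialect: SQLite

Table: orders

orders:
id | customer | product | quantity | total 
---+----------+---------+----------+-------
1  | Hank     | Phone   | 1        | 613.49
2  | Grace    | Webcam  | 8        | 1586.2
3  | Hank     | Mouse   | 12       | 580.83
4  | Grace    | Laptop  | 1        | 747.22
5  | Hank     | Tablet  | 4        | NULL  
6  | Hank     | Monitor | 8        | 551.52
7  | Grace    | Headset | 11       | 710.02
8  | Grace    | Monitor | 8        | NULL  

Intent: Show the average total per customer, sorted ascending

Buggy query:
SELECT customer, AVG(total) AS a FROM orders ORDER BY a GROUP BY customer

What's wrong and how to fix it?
Bug: GROUP BY must precede ORDER BY

Fix: Move ORDER BY to the end, after GROUP BY

Corrected query:
SELECT customer, AVG(total) AS a FROM orders GROUP BY customer ORDER BY a

Result:
customer | a         
---------+-----------
Hank     | 581.946667
Grace    | 1014.48   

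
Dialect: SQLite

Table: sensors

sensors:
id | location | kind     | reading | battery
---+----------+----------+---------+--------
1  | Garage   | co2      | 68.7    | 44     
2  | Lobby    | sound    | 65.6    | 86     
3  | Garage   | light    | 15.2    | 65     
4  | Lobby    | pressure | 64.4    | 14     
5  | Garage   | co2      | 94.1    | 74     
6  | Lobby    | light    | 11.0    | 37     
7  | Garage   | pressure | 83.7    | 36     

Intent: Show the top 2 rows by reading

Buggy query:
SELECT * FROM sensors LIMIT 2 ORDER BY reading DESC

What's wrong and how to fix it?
Bug: LIMIT must come after ORDER BY

Fix: Sort with ORDER BY, then apply LIMIT

Corrected query:
SELECT * FROM sensors ORDER BY reading DESC LIMIT 2

Result:
id | location | kind     | reading | battery
---+----------+----------+---------+--------
5  | Garage   | co2      | 94.1    | 74     
7  | Garage   | pressure | 83.7    | 36     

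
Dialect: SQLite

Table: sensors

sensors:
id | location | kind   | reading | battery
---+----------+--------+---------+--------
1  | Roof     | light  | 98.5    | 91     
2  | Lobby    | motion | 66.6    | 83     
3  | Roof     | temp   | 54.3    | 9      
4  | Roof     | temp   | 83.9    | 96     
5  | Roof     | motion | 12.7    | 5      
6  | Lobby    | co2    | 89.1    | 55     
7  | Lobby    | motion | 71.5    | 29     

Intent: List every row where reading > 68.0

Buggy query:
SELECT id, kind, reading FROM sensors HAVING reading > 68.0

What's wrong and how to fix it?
Bug: HAVING filters the output of aggregation, but this query has no GROUP BY and no aggregate functions, so SQLite rejects it (HAVING clause on a non-aggregate query); the condition here is per row

Fix: Replace HAVING with WHERE since the condition applies to individual rows

Corrected query:
SELECT id, kind, reading FROM sensors WHERE reading > 68.0

Result:
id | kind   | reading
---+--------+--------
1  | light  | 98.5   
4  | temp   | 83.9   
6  | co2    | 89.1   
7  | motion | 71.5   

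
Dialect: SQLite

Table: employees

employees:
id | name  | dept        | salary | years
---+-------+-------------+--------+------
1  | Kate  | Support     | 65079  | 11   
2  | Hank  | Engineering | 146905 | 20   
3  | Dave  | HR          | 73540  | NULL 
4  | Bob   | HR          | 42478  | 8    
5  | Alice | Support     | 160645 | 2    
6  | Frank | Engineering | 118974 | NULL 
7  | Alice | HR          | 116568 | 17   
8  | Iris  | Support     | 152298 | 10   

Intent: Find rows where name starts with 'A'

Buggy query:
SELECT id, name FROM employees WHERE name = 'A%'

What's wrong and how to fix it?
Bug: Wildcards only work with LIKE; '=' treats '%' as a literal character

Fix: Use LIKE for wildcard pattern matching

Corrected query:
SELECT id, name FROM employees WHERE name LIKE 'A%'

Result:
id | name 
---+------
5  | Alice
7  | Alice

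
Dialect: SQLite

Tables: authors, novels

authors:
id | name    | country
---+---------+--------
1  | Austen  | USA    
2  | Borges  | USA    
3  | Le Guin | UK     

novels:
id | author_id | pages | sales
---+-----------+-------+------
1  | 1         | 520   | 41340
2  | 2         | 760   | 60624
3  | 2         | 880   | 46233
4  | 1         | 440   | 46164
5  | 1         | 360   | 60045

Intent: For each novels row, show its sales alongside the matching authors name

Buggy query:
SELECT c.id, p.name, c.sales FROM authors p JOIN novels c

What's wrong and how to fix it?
Bug: JOIN with no ON clause produces a cartesian product; every novels row pairs with every authors row

Fix: Specify the join condition linking the foreign key to the parent id

Corrected query:
SELECT c.id, p.name, c.sales FROM authors p JOIN novels c ON c.author_id = p.id

Result:
id | name   | sales
---+--------+------
1  | Austen | 41340
2  | Borges | 60624
3  | Borges | 46233
4  | Austen | 46164
5  | Austen | 60045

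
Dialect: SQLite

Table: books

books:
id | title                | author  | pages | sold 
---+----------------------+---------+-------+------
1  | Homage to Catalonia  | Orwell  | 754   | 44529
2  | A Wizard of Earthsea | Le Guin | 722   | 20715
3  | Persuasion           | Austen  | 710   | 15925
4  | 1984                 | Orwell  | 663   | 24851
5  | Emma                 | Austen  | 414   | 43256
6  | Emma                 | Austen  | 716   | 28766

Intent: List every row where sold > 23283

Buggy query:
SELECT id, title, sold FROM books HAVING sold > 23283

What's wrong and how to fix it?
Bug: HAVING filters the output of aggregation, but this query has no GROUP BY and no aggregate functions, so SQLite rejects it (HAVING clause on a non-aggregate query); the condition here is per row

Fix: Use WHERE for row-level filtering

Corrected query:
SELECT id, title, sold FROM books WHERE sold > 23283

Result:
id | title               | sold 
---+---------------------+------
1  | Homage to Catalonia | 44529
4  | 1984                | 24851
5  | Emma                | 43256
6  | Emma                | 28766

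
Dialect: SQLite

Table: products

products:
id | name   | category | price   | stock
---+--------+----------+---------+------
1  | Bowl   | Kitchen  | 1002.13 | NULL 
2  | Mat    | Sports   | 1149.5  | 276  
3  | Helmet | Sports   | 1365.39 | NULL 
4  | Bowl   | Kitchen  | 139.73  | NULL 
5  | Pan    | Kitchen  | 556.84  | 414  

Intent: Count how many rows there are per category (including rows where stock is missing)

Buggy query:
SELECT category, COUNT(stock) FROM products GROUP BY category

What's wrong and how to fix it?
Bug: COUNT(column) counts non-NULL values only; rows with NULL stock aren't counted

Fix: Replace COUNT(stock) with COUNT(*)

Corrected query:
SELECT category, COUNT(*) FROM products GROUP BY category

Result:
category | COUNT(*)
---------+---------
Kitchen  | 3       
Sports   | 2       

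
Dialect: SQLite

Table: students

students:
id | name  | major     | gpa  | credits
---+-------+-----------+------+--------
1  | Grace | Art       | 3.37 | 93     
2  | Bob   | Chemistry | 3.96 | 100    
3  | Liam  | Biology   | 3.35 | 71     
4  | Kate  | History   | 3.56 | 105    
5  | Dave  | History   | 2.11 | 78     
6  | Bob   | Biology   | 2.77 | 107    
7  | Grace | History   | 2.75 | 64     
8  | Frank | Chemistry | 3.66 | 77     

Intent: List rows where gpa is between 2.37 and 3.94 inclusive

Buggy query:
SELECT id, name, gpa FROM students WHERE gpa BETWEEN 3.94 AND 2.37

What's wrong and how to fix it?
Bug: The bounds are reversed; BETWEEN a AND b requires a <= b to match anything

Fix: Write BETWEEN 2.37 AND 3.94

Corrected query:
SELECT id, name, gpa FROM students WHERE gpa BETWEEN 2.37 AND 3.94

Result:
id | name  | gpa 
---+-------+-----
1  | Grace | 3.37
3  | Liam  | 3.35
4  | Kate  | 3.56
6  | Bob   | 2.77
7  | Grace | 2.75
8  | Frank | 3.66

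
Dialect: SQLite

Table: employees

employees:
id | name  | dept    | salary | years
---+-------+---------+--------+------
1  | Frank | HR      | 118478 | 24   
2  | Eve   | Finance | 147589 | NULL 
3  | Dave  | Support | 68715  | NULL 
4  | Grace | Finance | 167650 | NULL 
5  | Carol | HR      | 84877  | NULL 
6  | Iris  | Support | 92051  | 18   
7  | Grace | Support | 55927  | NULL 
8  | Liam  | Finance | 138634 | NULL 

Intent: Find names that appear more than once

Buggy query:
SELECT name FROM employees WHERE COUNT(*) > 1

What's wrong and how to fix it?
Bug: WHERE can't reference COUNT(*); aggregates are computed after WHERE

Fix: Group first, then use HAVING for the count condition

Corrected query:
SELECT name FROM employees GROUP BY name HAVING COUNT(*) > 1

Result:
name 
-----
Grace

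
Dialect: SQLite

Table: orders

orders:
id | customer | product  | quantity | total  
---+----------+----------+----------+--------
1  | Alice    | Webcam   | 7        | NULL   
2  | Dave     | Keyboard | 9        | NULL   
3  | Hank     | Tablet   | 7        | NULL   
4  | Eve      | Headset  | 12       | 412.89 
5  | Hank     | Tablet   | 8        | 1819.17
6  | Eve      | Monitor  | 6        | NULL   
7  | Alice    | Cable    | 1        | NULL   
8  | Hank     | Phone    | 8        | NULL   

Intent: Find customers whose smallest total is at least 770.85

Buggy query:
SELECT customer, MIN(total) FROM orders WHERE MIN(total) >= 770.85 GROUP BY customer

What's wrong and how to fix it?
Bug: Aggregates like MIN are computed per group after WHERE runs

Fix: Replace WHERE with HAVING after the GROUP BY

Corrected query:
SELECT customer, MIN(total) FROM orders GROUP BY customer HAVING MIN(total) >= 770.85

Result:
customer | MIN(total)
---------+-----------
Hank     | 1819.17   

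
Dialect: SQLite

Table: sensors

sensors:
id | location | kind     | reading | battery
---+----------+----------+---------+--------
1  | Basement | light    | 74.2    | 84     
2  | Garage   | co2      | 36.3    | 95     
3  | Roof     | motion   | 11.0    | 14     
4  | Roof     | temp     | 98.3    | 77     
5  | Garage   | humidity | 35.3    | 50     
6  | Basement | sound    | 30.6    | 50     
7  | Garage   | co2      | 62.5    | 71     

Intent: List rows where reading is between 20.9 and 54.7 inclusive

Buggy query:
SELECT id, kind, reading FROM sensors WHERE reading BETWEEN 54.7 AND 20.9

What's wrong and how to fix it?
Bug: The bounds are reversed; BETWEEN a AND b requires a <= b to match anything

Fix: Write BETWEEN 20.9 AND 54.7

Corrected query:
SELECT id, kind, reading FROM sensors WHERE reading BETWEEN 20.9 AND 54.7

Result:
id | kind     | reading
---+----------+--------
2  | co2      | 36.3   
5  | humidity | 35.3   
6  | sound    | 30.6   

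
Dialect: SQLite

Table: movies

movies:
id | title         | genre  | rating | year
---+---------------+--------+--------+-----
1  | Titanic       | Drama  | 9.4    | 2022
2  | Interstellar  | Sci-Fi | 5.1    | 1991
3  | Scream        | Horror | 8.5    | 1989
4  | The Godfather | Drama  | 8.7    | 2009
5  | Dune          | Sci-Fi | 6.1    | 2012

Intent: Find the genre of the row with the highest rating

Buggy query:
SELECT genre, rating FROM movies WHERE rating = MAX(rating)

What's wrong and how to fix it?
Bug: MAX(rating) is an aggregate and cannot be used directly in WHERE

Fix: Wrap MAX in a scalar subquery so WHERE compares against a single value

Corrected query:
SELECT genre, rating FROM movies WHERE rating = (SELECT MAX(rating) FROM movies)

Result:
genre | rating
------+-------
Drama | 9.4   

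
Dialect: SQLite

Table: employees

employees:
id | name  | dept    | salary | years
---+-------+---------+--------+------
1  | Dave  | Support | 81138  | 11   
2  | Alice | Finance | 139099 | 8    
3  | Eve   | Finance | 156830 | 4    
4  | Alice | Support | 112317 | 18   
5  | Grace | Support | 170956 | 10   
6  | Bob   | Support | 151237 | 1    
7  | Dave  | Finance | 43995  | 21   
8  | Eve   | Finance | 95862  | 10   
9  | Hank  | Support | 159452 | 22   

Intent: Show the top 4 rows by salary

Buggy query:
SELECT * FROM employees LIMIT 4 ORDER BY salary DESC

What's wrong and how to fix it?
Bug: ORDER BY cannot follow LIMIT; LIMIT is the final clause

Fix: Swap the clauses: ORDER BY first, then LIMIT

Corrected query:
SELECT * FROM employees ORDER BY salary DESC LIMIT 4

Result:
id | name  | dept    | salary | years
---+-------+---------+--------+------
5  | Grace | Support | 170956 | 10   
9  | Hank  | Support | 159452 | 22   
3  | Eve   | Finance | 156830 | 4    
6  | Bob   | Support | 151237 | 1    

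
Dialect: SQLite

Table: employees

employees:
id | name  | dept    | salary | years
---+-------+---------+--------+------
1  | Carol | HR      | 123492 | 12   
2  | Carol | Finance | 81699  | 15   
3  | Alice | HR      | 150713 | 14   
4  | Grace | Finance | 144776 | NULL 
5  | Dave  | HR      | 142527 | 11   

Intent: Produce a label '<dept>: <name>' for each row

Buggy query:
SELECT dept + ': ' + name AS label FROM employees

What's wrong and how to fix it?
Bug: SQLite uses || for string concatenation; + coerces text to numbers (yielding 0)

Fix: Use the || operator for string concatenation

Corrected query:
SELECT dept || ': ' || name AS label FROM employees

Result:
label         
--------------
HR: Carol     
Finance: Carol
HR: Alice     
Finance: Grace
HR: Dave      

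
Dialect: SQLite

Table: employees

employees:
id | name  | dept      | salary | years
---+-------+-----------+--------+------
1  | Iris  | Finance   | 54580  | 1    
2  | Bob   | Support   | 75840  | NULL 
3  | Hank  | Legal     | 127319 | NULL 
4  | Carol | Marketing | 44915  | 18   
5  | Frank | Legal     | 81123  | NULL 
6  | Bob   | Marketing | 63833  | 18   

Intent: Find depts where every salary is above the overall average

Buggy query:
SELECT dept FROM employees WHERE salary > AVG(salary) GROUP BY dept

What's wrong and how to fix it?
Bug: AVG() is an aggregate; it can't sit directly in WHERE

Fix: Compute the overall average in a scalar subquery and compare each group's MIN against it in HAVING

Corrected query:
SELECT dept FROM employees GROUP BY dept HAVING MIN(salary) > (SELECT AVG(salary) FROM employees)

Result:
dept   
-------
Legal  
Support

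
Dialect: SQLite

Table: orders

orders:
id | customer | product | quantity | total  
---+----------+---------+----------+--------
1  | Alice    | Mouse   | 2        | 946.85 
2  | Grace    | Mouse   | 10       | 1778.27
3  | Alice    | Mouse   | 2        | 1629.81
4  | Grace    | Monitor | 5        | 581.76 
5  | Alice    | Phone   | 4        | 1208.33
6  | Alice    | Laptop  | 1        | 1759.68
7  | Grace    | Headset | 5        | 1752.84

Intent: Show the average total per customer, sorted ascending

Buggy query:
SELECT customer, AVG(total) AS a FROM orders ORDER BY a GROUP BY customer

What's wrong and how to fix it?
Bug: ORDER BY appears before GROUP BY; SQL clause order requires GROUP BY first

Fix: Reorder: SELECT … FROM … GROUP BY … ORDER BY …

Corrected query:
SELECT customer, AVG(total) AS a FROM orders GROUP BY customer ORDER BY a

Result:
customer | a          
---------+------------
Grace    | 1370.956667
Alice    | 1386.1675  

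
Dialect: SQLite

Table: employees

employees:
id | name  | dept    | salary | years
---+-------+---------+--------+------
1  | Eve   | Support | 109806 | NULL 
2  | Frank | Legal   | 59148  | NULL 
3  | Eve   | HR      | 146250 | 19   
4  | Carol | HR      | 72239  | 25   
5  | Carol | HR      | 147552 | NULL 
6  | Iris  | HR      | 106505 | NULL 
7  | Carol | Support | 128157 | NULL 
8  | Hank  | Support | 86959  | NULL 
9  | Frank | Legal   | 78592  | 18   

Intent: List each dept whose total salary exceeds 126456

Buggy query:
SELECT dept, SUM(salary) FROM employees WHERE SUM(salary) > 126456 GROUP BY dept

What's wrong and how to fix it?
Bug: SUM(salary) is an aggregate, but WHERE filters rows before aggregation

Fix: Use HAVING (which filters groups after aggregation) instead of WHERE

Corrected query:
SELECT dept, SUM(salary) FROM employees GROUP BY dept HAVING SUM(salary) > 126456

Result:
dept    | SUM(salary)
--------+------------
HR      | 472546     
Legal   | 137740     
Support | 324922     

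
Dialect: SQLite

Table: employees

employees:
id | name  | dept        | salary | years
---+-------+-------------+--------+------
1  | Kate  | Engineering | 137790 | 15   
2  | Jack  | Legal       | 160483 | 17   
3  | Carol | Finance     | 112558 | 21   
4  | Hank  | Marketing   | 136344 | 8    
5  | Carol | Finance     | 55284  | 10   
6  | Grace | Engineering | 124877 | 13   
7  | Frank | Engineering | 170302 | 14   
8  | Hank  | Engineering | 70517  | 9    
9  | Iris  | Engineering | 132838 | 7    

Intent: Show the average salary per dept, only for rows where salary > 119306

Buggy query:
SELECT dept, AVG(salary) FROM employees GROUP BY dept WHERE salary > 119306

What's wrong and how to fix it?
Bug: WHERE cannot follow GROUP BY

Fix: Move the WHERE clause before GROUP BY

Corrected query:
SELECT dept, AVG(salary) FROM employees WHERE salary > 119306 GROUP BY dept

Result:
dept        | AVG(salary)
------------+------------
Engineering | 141451.75  
Legal       | 160483     
Marketing   | 136344     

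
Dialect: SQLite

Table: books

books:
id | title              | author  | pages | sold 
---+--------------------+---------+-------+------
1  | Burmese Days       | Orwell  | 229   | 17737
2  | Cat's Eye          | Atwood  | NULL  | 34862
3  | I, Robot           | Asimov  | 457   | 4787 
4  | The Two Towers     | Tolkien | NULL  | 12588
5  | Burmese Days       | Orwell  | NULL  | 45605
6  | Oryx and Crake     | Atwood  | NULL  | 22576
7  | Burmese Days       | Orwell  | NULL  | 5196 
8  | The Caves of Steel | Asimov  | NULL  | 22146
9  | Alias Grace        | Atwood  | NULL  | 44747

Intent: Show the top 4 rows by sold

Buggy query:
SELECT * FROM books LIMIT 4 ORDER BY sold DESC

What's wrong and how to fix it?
Bug: ORDER BY cannot follow LIMIT; LIMIT is the final clause

Fix: Sort with ORDER BY, then apply LIMIT

Corrected query:
SELECT * FROM books ORDER BY sold DESC LIMIT 4

Result:
id | title          | author | pages | sold 
---+----------------+--------+-------+------
5  | Burmese Days   | Orwell | NULL  | 45605
9  | Alias Grace    | Atwood | NULL  | 44747
2  | Cat's Eye      | Atwood | NULL  | 34862
6  | Oryx and Crake | Atwood | NULL  | 22576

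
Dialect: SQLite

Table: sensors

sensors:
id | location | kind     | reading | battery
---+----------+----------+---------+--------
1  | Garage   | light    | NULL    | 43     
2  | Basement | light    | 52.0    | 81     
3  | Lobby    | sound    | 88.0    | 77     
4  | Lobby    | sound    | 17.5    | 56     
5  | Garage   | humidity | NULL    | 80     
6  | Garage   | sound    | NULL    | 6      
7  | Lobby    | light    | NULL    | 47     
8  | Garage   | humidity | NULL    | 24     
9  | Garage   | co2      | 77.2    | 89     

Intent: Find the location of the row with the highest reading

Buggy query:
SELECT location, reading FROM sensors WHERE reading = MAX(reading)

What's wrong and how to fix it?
Bug: WHERE is evaluated per row; an aggregate over the whole table isn't defined there

Fix: Use a subquery: WHERE reading = (SELECT MAX(reading) FROM sensors)

Corrected query:
SELECT location, reading FROM sensors WHERE reading = (SELECT MAX(reading) FROM sensors)

Result:
location | reading
---------+--------
Lobby    | 88     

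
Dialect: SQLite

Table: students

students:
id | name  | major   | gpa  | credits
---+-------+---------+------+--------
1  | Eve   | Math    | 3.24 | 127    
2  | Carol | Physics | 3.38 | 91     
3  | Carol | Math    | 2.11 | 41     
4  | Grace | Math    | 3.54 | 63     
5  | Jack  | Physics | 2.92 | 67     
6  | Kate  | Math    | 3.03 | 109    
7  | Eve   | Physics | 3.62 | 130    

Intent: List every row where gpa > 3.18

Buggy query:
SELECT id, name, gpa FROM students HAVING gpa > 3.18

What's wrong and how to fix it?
Bug: This is a non-aggregate query (no GROUP BY, no aggregates), so in SQLite the HAVING clause is invalid here; a row-level condition belongs in WHERE

Fix: Use WHERE for row-level filtering

Corrected query:
SELECT id, name, gpa FROM students WHERE gpa > 3.18

Result:
id | name  | gpa 
---+-------+-----
1  | Eve   | 3.24
2  | Carol | 3.38
4  | Grace | 3.54
7  | Eve   | 3.62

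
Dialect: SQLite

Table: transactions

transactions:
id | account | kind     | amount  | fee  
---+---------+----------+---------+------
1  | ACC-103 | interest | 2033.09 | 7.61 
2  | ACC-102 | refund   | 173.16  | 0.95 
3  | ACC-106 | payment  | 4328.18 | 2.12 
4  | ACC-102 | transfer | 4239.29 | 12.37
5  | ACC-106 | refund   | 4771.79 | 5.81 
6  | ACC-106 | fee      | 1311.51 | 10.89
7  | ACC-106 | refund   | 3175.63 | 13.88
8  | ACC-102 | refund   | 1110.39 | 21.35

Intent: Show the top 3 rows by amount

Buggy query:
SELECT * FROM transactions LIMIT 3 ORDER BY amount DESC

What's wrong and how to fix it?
Bug: LIMIT must come after ORDER BY

Fix: Sort with ORDER BY, then apply LIMIT

Corrected query:
SELECT * FROM transactions ORDER BY amount DESC LIMIT 3

Result:
id | account | kind     | amount  | fee  
---+---------+----------+---------+------
5  | ACC-106 | refund   | 4771.79 | 5.81 
3  | ACC-106 | payment  | 4328.18 | 2.12 
4  | ACC-102 | transfer | 4239.29 | 12.37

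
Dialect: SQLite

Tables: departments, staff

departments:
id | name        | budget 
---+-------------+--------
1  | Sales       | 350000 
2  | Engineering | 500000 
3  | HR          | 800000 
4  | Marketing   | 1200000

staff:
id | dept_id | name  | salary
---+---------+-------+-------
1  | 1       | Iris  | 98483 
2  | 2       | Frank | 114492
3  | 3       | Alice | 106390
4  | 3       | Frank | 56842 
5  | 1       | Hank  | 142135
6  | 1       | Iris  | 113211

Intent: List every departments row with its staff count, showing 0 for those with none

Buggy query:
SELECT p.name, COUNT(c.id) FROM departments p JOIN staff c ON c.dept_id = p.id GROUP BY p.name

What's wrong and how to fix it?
Bug: INNER JOIN drops departments rows that have no matching staff rows

Fix: Switch to LEFT JOIN to retain unmatched parent rows

Corrected query:
SELECT p.name, COUNT(c.id) FROM departments p LEFT JOIN staff c ON c.dept_id = p.id GROUP BY p.name

Result:
name        | COUNT(c.id)
------------+------------
Engineering | 1          
HR          | 2          
Marketing   | 0          
Sales       | 3          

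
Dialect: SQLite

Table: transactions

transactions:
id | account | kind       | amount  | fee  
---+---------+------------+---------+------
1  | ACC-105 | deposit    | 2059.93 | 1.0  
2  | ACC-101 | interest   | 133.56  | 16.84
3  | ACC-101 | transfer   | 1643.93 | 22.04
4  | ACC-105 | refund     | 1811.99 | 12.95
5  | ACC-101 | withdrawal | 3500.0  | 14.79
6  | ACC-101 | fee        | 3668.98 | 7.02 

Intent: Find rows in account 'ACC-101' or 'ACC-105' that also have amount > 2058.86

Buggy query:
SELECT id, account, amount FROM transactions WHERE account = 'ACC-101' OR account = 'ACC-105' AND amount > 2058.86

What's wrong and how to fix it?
Bug: AND binds tighter than OR, so this parses as account = 'ACC-101' OR (account = 'ACC-105' AND amount > 2058.86)

Fix: Group the OR with parentheses (or use IN), then AND the threshold

Corrected query:
SELECT id, account, amount FROM transactions WHERE (account = 'ACC-101' OR account = 'ACC-105') AND amount > 2058.86

Result:
id | account | amount 
---+---------+--------
1  | ACC-105 | 2059.93
5  | ACC-101 | 3500   
6  | ACC-101 | 3668.98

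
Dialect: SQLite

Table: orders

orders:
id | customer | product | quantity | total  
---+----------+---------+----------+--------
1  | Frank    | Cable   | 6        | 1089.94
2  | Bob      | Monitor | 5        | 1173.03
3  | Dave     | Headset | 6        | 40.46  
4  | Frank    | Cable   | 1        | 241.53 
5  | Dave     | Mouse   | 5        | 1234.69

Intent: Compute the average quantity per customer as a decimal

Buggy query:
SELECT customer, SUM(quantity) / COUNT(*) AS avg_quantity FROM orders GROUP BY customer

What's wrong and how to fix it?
Bug: Both operands are integers, so '/' performs integer division and truncates

Fix: Cast one side to REAL so the division keeps the fractional part

Corrected query:
SELECT customer, SUM(quantity) * 1.0 / COUNT(*) AS avg_quantity FROM orders GROUP BY customer

Result:
customer | avg_quantity
---------+-------------
Bob      | 5           
Dave     | 5.5         
Frank    | 3.5         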